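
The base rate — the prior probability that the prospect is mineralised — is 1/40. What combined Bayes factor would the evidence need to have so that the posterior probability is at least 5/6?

Prior odds = 0.025/0.975 = 1/39.
Target odds = (5/6)/(1/6) = 5.
Required Bayes factor = 5 ÷ (1/39) = 195.

195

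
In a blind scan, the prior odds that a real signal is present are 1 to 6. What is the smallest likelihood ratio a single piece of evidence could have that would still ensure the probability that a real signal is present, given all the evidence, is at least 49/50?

294

Prior odds = 1/6.
Target odds = 0.98/0.02 = 49.
Required Bayes factor = 49 ÷ (1/6) = 294.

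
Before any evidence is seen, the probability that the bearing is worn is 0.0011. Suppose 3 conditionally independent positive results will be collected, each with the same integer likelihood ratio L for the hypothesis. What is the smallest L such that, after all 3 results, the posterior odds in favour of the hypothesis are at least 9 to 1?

Prior odds = 0.0011/0.9989 = 11/9989.
Target odds = 9.
Need L³ ≥ 9 ÷ (11/9989) = 89901/11.
20³ = 8000 < 89901/11 ≤ 9261 = 21³, so L = 21.

21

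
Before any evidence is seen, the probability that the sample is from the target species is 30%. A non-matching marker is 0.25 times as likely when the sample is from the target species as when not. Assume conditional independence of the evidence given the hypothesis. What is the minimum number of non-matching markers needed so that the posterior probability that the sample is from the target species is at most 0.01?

Prior odds: 0.3 ÷ 0.7 = 3/7.
Likelihood ratio per non-matching marker = 0.25.
Target odds: 0.01 ÷ 0.99 = 1/99.
Need (3/7) × 0.25ⁿ ≤ 1/99, i.e. 0.25ⁿ ≤ 7/297.
0.25² = 0.0625 is still above 7/297 but 0.25³ = 0.015625 is at or below it, so n = 3.

3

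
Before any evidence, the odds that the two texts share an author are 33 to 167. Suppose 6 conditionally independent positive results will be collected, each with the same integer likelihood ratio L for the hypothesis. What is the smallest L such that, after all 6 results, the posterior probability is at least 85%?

2

Prior odds = 33/167.
Target odds = 0.85/0.15 = 17/3.
Need L⁶ ≥ 17/3 ÷ (33/167) = 2839/99.
1⁶ = 1 < 2839/99 ≤ 64 = 2⁶, so L = 2.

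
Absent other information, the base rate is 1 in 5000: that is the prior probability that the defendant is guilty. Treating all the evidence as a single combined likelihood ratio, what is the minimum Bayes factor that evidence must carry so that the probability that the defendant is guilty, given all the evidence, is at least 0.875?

Prior odds = 0.0002/0.9998 = 1/4999.
Target odds = 0.875/0.125 = 7.
Required Bayes factor = 7 ÷ (1/4999) = 34993.

34993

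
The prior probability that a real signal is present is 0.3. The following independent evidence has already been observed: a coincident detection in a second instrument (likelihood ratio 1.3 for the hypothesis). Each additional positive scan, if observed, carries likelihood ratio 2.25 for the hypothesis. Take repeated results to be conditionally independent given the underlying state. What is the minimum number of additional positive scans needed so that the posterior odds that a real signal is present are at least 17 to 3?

3

Prior odds = 0.3/0.7 = 3/7.
Bayes factor of the evidence already in hand = 1.3.
Odds after that evidence = (3/7) × 1.3 = 39/70.
Target odds = 17/3.
Need 2.25ⁿ ≥ 17/3 ÷ (39/70) = 1190/117.
2.25² = 5.0625 falls short of 1190/117 but 2.25³ = 11.390625 reaches it, so n = 3.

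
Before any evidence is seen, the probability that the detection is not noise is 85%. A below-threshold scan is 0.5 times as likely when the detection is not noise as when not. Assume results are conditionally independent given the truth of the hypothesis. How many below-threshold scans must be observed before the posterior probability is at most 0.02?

9

Prior odds = 0.85/0.15 = 17/3.
Likelihood ratio per below-threshold scan = 0.5.
Target odds: 0.02 ÷ 0.98 = 1/49.
Need (17/3) × 0.5ⁿ ≤ 1/49, i.e. 0.5ⁿ ≤ 3/833.
0.5⁸ = 0.00390625 is still above 3/833 but 0.5⁹ = 0.001953125 is at or below it, so n = 9.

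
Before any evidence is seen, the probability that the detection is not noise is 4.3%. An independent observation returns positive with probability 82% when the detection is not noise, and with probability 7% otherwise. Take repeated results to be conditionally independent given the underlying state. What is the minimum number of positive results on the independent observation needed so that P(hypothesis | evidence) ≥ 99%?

4

Prior odds: 0.043 ÷ 0.957 = 43/957.
Likelihood ratio of a positive result = 0.82/0.07 = 82/7.
Target posterior odds = 0.99/0.01 = 99.
Need (43/957) × (82/7)ⁿ ≥ 99, i.e. (82/7)ⁿ ≥ 94743/43.
(82/7)³ = 551368/343 falls short of 94743/43 but (82/7)⁴ = 45212176/2401 reaches it, so n = 4.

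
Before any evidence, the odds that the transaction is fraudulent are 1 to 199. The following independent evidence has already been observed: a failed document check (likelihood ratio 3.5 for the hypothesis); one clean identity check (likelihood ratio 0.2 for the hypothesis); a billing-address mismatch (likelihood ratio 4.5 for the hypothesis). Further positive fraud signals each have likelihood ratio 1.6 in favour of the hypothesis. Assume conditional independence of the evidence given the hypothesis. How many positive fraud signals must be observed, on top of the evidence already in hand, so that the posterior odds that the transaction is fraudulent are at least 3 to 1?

12

Prior odds = 1/199.
Combined Bayes factor of the evidence already in hand = 3.5 × 0.2 × 4.5 = 3.15.
Odds after that evidence = (1/199) × 3.15 = 63/3980.
Target odds = 3.
Need 1.6ⁿ ≥ 3 ÷ (63/3980) = 3980/21.
1.6¹¹ ≈175.922 falls short of 3980/21 but 1.6¹² ≈281.475 reaches it, so n = 12.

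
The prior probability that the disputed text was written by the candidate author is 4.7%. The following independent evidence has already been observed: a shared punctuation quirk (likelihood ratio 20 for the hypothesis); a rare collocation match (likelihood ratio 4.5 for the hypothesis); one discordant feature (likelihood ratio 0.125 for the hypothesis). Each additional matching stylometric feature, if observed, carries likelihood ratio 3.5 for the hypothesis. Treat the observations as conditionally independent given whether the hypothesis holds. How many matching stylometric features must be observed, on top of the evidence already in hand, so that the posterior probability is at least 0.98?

4

Prior odds = 0.047/0.953 = 47/953.
Combined Bayes factor of the evidence already in hand = 20 × 4.5 × 0.125 = 11.25.
Odds after that evidence = (47/953) × 11.25 = 2115/3812.
Target odds = 0.98/0.02 = 49.
Need 3.5ⁿ ≥ 49 ÷ (2115/3812) = 186788/2115.
3.5³ = 42.875 falls short of 186788/2115 but 3.5⁴ = 150.0625 reaches it, so n = 4.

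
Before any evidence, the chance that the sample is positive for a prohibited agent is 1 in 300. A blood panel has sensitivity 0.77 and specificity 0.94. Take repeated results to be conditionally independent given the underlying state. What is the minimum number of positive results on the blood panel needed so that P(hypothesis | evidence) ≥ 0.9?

Prior odds: (1/300) ÷ (299/300) = 1/299.
False-positive rate = 1 − 0.94 = 0.06; likelihood ratio of a positive = 0.77/0.06 = 77/6.
Target posterior odds = 0.9/0.1 = 9.
Need (1/299) × (77/6)ⁿ ≥ 9, i.e. (77/6)ⁿ ≥ 2691.
(77/6)³ = 456533/216 falls short of 2691 but (77/6)⁴ = 35153041/1296 reaches it, so n = 4.

4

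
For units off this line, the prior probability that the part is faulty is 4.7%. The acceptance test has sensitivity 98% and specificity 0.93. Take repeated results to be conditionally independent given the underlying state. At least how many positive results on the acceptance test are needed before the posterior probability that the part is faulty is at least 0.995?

4

Prior odds: 0.047 ÷ 0.953 = 47/953.
False-positive rate = 1 − 0.93 = 0.07; likelihood ratio of a positive = 0.98/0.07 = 14.
Target posterior odds = 0.995/0.005 = 199.
Require 14ⁿ ≥ 199 ÷ (47/953) = 189647/47.
14³ = 2744 falls short of 189647/47 but 14⁴ = 38416 reaches it, so n = 4.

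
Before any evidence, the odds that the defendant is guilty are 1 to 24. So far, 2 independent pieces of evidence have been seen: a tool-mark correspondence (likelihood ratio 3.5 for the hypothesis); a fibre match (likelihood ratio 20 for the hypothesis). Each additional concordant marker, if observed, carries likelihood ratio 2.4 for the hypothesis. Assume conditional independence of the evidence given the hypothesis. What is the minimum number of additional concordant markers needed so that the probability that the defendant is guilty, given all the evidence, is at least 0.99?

Prior odds = 1/24.
Combined Bayes factor of the evidence already in hand = 3.5 × 20 = 70.
Odds after that evidence = (1/24) × 70 = 35/12.
Target odds = 0.99/0.01 = 99.
Need 2.4ⁿ ≥ 99 ÷ (35/12) = 1188/35.
2.4⁴ = 33.1776 falls short of 1188/35 but 2.4⁵ = 79.62624 reaches it, so n = 5.

5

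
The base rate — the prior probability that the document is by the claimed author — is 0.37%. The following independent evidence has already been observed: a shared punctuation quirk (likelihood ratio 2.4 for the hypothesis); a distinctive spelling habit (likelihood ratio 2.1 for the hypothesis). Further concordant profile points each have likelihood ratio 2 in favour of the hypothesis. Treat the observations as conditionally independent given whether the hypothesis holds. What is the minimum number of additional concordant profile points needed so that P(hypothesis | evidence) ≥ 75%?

8

Prior odds = 0.0037/0.9963 = 37/9963.
Combined Bayes factor of the evidence already in hand = 2.4 × 2.1 = 5.04.
Odds after that evidence = (37/9963) × 5.04 = 518/27675.
Target odds = 0.75/0.25 = 3.
Need 2ⁿ ≥ 3 ÷ (518/27675) = 83025/518.
2⁷ = 128 falls short of 83025/518 but 2⁸ = 256 reaches it, so n = 8.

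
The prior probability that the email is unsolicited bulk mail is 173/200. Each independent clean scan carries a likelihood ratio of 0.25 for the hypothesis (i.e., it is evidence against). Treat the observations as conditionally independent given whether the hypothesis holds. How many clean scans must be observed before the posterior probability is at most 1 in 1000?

Prior odds: 0.865 ÷ 0.135 = 173/27.
Likelihood ratio per clean scan = 0.25.
Target posterior odds = 0.001/0.999 = 1/999.
Require 0.25ⁿ ≤ 1/999 ÷ (173/27) = 1/6401.
0.25⁶ = 1/4096 is still above 1/6401 but 0.25⁷ = 1/16384 is at or below it, so n = 7.

7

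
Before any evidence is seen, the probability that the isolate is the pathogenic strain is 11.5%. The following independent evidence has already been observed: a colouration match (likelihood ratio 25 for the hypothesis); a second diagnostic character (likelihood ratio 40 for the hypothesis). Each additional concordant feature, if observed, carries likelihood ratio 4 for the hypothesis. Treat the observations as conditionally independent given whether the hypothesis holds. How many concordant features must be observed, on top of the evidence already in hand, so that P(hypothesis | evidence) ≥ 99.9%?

Prior odds = 0.115/0.885 = 23/177.
Combined Bayes factor of the evidence already in hand = 25 × 40 = 1000.
Odds after that evidence = (23/177) × 1000 = 23000/177.
Target odds = 0.999/0.001 = 999.
Need 4ⁿ ≥ 999 ÷ (23000/177) = 176823/23000.
4¹ = 4 falls short of 176823/23000 but 4² = 16 reaches it, so n = 2.

2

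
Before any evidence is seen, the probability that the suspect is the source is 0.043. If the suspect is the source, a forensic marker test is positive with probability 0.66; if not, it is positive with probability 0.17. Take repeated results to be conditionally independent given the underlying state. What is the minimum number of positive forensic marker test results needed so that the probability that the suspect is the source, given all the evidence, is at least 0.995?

Prior odds: 0.043 ÷ 0.957 = 43/957.
Likelihood ratio of a positive = 0.66/0.17 = 66/17.
Target odds: 0.995 ÷ 0.005 = 199.
Require (66/17)ⁿ ≥ 199 ÷ (43/957) = 190443/43.
(66/17)⁶ ≈3424.29 falls short of 190443/43 but (66/17)⁷ ≈13294.3 reaches it, so n = 7.

7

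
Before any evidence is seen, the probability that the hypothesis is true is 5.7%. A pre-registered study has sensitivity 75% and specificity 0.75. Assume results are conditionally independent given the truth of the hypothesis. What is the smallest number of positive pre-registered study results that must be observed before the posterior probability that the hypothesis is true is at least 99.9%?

9

Prior odds: 0.057 ÷ 0.943 = 57/943.
False-positive rate = 1 − 0.75 = 0.25; likelihood ratio of a positive = 0.75/0.25 = 3.
Target odds: 0.999 ÷ 0.001 = 999.
Require 3ⁿ ≥ 999 ÷ (57/943) = 314019/19.
3⁸ = 6561 falls short of 314019/19 but 3⁹ = 19683 reaches it, so n = 9.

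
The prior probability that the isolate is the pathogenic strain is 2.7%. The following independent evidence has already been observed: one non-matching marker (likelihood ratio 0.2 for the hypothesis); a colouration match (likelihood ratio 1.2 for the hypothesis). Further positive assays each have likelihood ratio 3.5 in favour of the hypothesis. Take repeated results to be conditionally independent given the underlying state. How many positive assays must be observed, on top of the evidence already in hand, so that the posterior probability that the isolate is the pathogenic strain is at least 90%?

Prior odds = 0.027/0.973 = 27/973.
Combined Bayes factor of the evidence already in hand = 0.2 × 1.2 = 0.24.
Odds after that evidence = (27/973) × 0.24 = 162/24325.
Target odds = 0.9/0.1 = 9.
Need 3.5ⁿ ≥ 9 ÷ (162/24325) = 24325/18.
3.5⁵ = 525.21875 falls short of 24325/18 but 3.5⁶ = 1838.265625 reaches it, so n = 6.

6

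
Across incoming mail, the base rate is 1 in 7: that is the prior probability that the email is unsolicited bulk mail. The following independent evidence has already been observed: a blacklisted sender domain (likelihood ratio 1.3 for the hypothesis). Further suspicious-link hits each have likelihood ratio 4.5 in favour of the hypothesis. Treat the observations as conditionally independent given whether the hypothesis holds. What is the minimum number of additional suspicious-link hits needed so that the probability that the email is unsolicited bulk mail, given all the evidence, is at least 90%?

Prior odds = (1/7)/(6/7) = 1/6.
Bayes factor of the evidence already in hand = 1.3.
Odds after that evidence = (1/6) × 1.3 = 13/60.
Target odds = 0.9/0.1 = 9.
Need 4.5ⁿ ≥ 9 ÷ (13/60) = 540/13.
4.5² = 20.25 falls short of 540/13 but 4.5³ = 91.125 reaches it, so n = 3.

3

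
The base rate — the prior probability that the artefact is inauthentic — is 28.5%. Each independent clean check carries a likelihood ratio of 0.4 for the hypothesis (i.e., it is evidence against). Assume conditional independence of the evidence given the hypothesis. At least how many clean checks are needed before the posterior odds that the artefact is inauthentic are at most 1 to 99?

5

Prior odds = 0.285/0.715 = 57/143.
Likelihood ratio per clean check = 0.4.
Target odds = 1/99.
Require 0.4ⁿ ≤ 1/99 ÷ (57/143) = 13/513.
0.4⁴ = 0.0256 is still above 13/513 but 0.4⁵ = 0.01024 is at or below it, so n = 5.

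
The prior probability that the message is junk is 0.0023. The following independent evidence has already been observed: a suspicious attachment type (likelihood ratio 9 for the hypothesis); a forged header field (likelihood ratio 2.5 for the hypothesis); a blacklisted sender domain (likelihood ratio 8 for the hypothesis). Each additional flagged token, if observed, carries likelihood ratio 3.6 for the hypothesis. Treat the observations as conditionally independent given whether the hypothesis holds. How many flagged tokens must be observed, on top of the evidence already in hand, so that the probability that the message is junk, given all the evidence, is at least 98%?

Prior odds = 0.0023/0.9977 = 23/9977.
Combined Bayes factor of the evidence already in hand = 9 × 2.5 × 8 = 180.
Odds after that evidence = (23/9977) × 180 = 4140/9977.
Target odds = 0.98/0.02 = 49.
Need 3.6ⁿ ≥ 49 ÷ (4140/9977) = 488873/4140.
3.6³ = 46.656 falls short of 488873/4140 but 3.6⁴ = 167.9616 reaches it, so n = 4.

4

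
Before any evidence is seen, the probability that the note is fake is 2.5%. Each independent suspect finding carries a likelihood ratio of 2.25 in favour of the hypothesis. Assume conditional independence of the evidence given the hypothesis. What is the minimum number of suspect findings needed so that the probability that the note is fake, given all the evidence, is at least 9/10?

Prior odds: 0.025 ÷ 0.975 = 1/39.
Likelihood ratio per suspect finding = 2.25.
Target odds: 0.9 ÷ 0.1 = 9.
Need (1/39) × 2.25ⁿ ≥ 9, i.e. 2.25ⁿ ≥ 351.
2.25⁷ = 4782969/16384 falls short of 351 but 2.25⁸ = 43046721/65536 reaches it, so n = 8.

8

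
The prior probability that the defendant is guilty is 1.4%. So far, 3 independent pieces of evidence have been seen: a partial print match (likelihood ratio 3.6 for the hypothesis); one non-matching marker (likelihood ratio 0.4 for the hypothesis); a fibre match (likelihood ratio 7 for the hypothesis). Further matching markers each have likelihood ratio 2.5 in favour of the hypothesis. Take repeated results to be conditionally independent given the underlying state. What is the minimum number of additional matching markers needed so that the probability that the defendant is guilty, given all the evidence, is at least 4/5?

4

Prior odds = 0.014/0.986 = 7/493.
Combined Bayes factor of the evidence already in hand = 3.6 × 0.4 × 7 = 10.08.
Odds after that evidence = (7/493) × 10.08 = 1764/12325.
Target odds = 0.8/0.2 = 4.
Need 2.5ⁿ ≥ 4 ÷ (1764/12325) = 12325/441.
2.5³ = 15.625 falls short of 12325/441 but 2.5⁴ = 39.0625 reaches it, so n = 4.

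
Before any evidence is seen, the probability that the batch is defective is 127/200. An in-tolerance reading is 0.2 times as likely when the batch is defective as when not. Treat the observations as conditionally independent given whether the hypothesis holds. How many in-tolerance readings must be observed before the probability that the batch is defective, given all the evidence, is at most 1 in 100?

Prior odds = 0.635/0.365 = 127/73.
Likelihood ratio per in-tolerance reading = 0.2.
Target odds: 0.01 ÷ 0.99 = 1/99.
Need (127/73) × 0.2ⁿ ≤ 1/99, i.e. 0.2ⁿ ≤ 73/12573.
0.2³ = 0.008 is still above 73/12573 but 0.2⁴ = 0.0016 is at or below it, so n = 4.

4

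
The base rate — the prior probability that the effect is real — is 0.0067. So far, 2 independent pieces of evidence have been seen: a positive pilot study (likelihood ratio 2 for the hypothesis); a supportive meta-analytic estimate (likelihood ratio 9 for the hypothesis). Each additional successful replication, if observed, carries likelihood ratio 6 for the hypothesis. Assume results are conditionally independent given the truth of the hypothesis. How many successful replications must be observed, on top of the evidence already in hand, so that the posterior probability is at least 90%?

Prior odds = 0.0067/0.9933 = 67/9933.
Combined Bayes factor of the evidence already in hand = 2 × 9 = 18.
Odds after that evidence = (67/9933) × 18 = 402/3311.
Target odds = 0.9/0.1 = 9.
Need 6ⁿ ≥ 9 ÷ (402/3311) = 9933/134.
6² = 36 falls short of 9933/134 but 6³ = 216 reaches it, so n = 3.

3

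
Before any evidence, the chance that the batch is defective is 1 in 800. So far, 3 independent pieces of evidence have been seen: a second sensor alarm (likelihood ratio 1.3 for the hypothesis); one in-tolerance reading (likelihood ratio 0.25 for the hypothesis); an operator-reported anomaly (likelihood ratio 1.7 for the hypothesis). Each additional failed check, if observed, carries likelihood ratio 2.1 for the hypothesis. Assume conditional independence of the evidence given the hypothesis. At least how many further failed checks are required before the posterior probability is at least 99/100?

Prior odds = 0.00125/0.99875 = 1/799.
Combined Bayes factor of the evidence already in hand = 1.3 × 0.25 × 1.7 = 0.5525.
Odds after that evidence = (1/799) × 0.5525 = 13/18800.
Target odds = 0.99/0.01 = 99.
Need 2.1ⁿ ≥ 99 ÷ (13/18800) = 1861200/13.
2.1¹⁶ ≈143057 falls short of 1861200/13 but 2.1¹⁷ ≈300419 reaches it, so n = 17.

17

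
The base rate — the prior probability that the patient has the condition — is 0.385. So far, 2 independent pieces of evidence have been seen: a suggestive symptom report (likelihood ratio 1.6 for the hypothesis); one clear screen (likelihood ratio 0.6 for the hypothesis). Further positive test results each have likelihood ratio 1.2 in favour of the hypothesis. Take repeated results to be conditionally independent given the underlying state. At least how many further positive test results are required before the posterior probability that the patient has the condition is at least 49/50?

25

Prior odds = 0.385/0.615 = 77/123.
Combined Bayes factor of the evidence already in hand = 1.6 × 0.6 = 0.96.
Odds after that evidence = (77/123) × 0.96 = 616/1025.
Target odds = 0.98/0.02 = 49.
Need 1.2ⁿ ≥ 49 ÷ (616/1025) = 7175/88.
1.2²⁴ ≈79.4968 falls short of 7175/88 but 1.2²⁵ ≈95.3962 reaches it, so n = 25.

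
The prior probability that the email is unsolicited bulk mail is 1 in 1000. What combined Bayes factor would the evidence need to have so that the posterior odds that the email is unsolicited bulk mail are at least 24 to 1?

Prior odds = 0.001/0.999 = 1/999.
Target odds = 24.
Required Bayes factor = 24 ÷ (1/999) = 23976.

23976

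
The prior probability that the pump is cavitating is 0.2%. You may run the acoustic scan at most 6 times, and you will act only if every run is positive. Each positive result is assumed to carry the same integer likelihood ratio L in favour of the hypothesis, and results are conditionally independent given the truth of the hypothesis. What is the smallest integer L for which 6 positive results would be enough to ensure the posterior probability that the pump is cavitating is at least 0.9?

5

Prior odds = 0.002/0.998 = 1/499.
Target odds = 0.9/0.1 = 9.
Need L⁶ ≥ 9 ÷ (1/499) = 4491.
4⁶ = 4096 < 4491 ≤ 15625 = 5⁶, so L = 5.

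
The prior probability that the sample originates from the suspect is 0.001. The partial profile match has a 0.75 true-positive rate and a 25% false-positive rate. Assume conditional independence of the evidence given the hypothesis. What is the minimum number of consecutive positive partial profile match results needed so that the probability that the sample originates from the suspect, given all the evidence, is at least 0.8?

Prior odds: 0.001 ÷ 0.999 = 1/999.
Likelihood ratio of a positive result = 0.75/0.25 = 3.
Target odds: 0.8 ÷ 0.2 = 4.
Need (1/999) × 3ⁿ ≥ 4, i.e. 3ⁿ ≥ 3996.
3⁷ = 2187 falls short of 3996 but 3⁸ = 6561 reaches it, so n = 8.

8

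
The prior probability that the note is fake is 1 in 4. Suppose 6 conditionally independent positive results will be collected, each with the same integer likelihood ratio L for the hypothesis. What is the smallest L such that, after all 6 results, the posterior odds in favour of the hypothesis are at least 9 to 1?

Prior odds = 0.25/0.75 = 1/3.
Target odds = 9.
Need L⁶ ≥ 9 ÷ (1/3) = 27.
1⁶ = 1 < 27 ≤ 64 = 2⁶, so L = 2.

2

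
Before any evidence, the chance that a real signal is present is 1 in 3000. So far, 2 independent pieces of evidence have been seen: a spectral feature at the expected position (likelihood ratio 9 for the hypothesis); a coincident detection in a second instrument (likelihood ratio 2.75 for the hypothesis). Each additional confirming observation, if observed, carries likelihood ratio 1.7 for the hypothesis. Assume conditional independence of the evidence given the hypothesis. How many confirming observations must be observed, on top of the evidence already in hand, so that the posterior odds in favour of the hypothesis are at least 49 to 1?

Prior odds = (1/3000)/(2999/3000) = 1/2999.
Combined Bayes factor of the evidence already in hand = 9 × 2.75 = 24.75.
Odds after that evidence = (1/2999) × 24.75 = 99/11996.
Target odds = 49.
Need 1.7ⁿ ≥ 49 ÷ (99/11996) = 587804/99.
1.7¹⁶ ≈4866.12 falls short of 587804/99 but 1.7¹⁷ ≈8272.4 reaches it, so n = 17.

17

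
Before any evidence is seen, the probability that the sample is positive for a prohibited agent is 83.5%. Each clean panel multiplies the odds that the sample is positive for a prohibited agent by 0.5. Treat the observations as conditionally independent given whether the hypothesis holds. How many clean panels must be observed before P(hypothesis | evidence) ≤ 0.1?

Prior odds: 0.835 ÷ 0.165 = 167/33.
Likelihood ratio per clean panel = 0.5.
Target odds: 0.1 ÷ 0.9 = 1/9.
Require 0.5ⁿ ≤ 1/9 ÷ (167/33) = 11/501.
0.5⁵ = 0.03125 is still above 11/501 but 0.5⁶ = 0.015625 is at or below it, so n = 6.

6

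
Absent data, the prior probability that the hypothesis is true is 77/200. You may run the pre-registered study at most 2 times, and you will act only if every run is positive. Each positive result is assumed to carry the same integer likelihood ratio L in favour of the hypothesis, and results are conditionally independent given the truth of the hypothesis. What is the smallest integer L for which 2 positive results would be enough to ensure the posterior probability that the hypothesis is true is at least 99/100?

13

Prior odds = 0.385/0.615 = 77/123.
Target odds = 0.99/0.01 = 99.
Need L² ≥ 99 ÷ (77/123) = 1107/7.
12² = 144 < 1107/7 ≤ 169 = 13², so L = 13.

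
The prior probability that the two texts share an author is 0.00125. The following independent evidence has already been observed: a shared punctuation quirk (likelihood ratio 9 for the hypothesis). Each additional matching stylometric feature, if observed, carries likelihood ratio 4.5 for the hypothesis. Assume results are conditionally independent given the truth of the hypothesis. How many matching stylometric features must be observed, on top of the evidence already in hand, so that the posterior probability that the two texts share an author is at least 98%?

6

Prior odds = 0.00125/0.99875 = 1/799.
Bayes factor of the evidence already in hand = 9.
Odds after that evidence = (1/799) × 9 = 9/799.
Target odds = 0.98/0.02 = 49.
Need 4.5ⁿ ≥ 49 ÷ (9/799) = 39151/9.
4.5⁵ = 1845.28125 falls short of 39151/9 but 4.5⁶ = 8303.765625 reaches it, so n = 6.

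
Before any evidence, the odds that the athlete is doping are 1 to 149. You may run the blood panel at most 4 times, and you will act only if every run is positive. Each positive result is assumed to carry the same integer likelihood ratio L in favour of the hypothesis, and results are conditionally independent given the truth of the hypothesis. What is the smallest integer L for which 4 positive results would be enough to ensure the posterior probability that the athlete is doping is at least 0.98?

Prior odds = 1/149.
Target odds = 0.98/0.02 = 49.
Need L⁴ ≥ 49 ÷ (1/149) = 7301.
9⁴ = 6561 < 7301 ≤ 10000 = 10⁴, so L = 10.

10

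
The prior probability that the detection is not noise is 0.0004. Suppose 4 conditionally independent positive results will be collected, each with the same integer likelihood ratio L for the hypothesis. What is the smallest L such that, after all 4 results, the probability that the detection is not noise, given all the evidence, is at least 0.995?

27

Prior odds = 0.0004/0.9996 = 1/2499.
Target odds = 0.995/0.005 = 199.
Need L⁴ ≥ 199 ÷ (1/2499) = 497301.
26⁴ = 456976 < 497301 ≤ 531441 = 27⁴, so L = 27.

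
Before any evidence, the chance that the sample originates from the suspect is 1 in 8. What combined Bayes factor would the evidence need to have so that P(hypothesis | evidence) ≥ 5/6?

Prior odds = 0.125/0.875 = 1/7.
Target odds = (5/6)/(1/6) = 5.
Required Bayes factor = 5 ÷ (1/7) = 35.

35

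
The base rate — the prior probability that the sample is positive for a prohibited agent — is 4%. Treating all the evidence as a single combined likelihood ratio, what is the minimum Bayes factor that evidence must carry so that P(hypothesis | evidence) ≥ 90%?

Prior odds = 0.04/0.96 = 1/24.
Target odds = 0.9/0.1 = 9.
Required Bayes factor = 9 ÷ (1/24) = 216.

216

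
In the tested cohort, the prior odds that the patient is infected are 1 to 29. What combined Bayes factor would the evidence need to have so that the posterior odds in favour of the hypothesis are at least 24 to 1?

696

Prior odds = 1/29.
Target odds = 24.
Required Bayes factor = 24 ÷ (1/29) = 696.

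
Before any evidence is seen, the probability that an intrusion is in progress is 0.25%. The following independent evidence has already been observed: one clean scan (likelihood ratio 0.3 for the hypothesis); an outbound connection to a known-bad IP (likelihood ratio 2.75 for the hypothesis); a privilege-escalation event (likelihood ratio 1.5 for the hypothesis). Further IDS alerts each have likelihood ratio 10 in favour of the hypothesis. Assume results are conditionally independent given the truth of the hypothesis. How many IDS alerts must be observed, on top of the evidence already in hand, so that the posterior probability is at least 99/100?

Prior odds = 0.0025/0.9975 = 1/399.
Combined Bayes factor of the evidence already in hand = 0.3 × 2.75 × 1.5 = 1.2375.
Odds after that evidence = (1/399) × 1.2375 = 33/10640.
Target odds = 0.99/0.01 = 99.
Need 10ⁿ ≥ 99 ÷ (33/10640) = 31920.
10⁴ = 10000 falls short of 31920 but 10⁵ = 100000 reaches it, so n = 5.

5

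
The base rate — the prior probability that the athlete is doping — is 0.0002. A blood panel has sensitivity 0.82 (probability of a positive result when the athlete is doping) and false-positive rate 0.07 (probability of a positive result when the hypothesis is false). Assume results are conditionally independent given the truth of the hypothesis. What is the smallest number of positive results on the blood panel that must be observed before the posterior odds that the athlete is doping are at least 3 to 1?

4

Prior odds: 0.0002 ÷ 0.9998 = 1/4999.
Likelihood ratio of a positive result = 0.82/0.07 = 82/7.
Target odds = 3.
Require (82/7)ⁿ ≥ 3 ÷ (1/4999) = 14997.
(82/7)³ = 551368/343 falls short of 14997 but (82/7)⁴ = 45212176/2401 reaches it, so n = 4.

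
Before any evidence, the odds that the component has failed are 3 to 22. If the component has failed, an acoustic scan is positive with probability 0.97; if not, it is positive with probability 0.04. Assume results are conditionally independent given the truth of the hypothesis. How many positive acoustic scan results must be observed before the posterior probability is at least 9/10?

Prior odds = 3/22.
Likelihood ratio of a positive = 0.97/0.04 = 24.25.
Target odds: 0.9 ÷ 0.1 = 9.
Require 24.25ⁿ ≥ 9 ÷ (3/22) = 66.
24.25¹ = 24.25 falls short of 66 but 24.25² = 588.0625 reaches it, so n = 2.

2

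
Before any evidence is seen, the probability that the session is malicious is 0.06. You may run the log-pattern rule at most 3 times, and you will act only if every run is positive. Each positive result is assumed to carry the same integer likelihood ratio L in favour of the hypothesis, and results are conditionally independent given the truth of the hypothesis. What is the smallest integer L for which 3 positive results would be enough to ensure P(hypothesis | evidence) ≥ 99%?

Prior odds = 0.06/0.94 = 3/47.
Target odds = 0.99/0.01 = 99.
Need L³ ≥ 99 ÷ (3/47) = 1551.
11³ = 1331 < 1551 ≤ 1728 = 12³, so L = 12.

12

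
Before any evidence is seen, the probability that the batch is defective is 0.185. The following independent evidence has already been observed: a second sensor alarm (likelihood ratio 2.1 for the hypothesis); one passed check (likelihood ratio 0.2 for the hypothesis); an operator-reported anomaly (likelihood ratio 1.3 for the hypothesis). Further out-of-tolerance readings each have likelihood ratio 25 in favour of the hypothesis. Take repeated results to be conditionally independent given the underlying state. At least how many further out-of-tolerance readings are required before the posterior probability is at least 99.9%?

3

Prior odds = 0.185/0.815 = 37/163.
Combined Bayes factor of the evidence already in hand = 2.1 × 0.2 × 1.3 = 0.546.
Odds after that evidence = (37/163) × 0.546 = 10101/81500.
Target odds = 0.999/0.001 = 999.
Need 25ⁿ ≥ 999 ÷ (10101/81500) = 733500/91.
25² = 625 falls short of 733500/91 but 25³ = 15625 reaches it, so n = 3.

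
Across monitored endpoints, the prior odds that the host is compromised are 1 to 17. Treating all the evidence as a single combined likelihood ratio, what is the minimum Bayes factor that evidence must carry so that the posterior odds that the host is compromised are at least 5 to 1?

85

Prior odds = 1/17.
Target odds = 5.
Required Bayes factor = 5 ÷ (1/17) = 85.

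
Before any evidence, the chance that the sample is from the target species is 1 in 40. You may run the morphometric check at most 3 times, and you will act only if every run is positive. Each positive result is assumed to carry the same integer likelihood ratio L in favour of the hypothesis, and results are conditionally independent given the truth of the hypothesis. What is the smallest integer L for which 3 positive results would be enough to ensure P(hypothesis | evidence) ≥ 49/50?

Prior odds = 0.025/0.975 = 1/39.
Target odds = 0.98/0.02 = 49.
Need L³ ≥ 49 ÷ (1/39) = 1911.
12³ = 1728 < 1911 ≤ 2197 = 13³, so L = 13.

13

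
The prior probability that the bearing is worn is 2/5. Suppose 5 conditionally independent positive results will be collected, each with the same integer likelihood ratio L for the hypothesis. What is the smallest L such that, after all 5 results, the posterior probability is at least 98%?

3

Prior odds = 0.4/0.6 = 2/3.
Target odds = 0.98/0.02 = 49.
Need L⁵ ≥ 49 ÷ (2/3) = 73.5.
2⁵ = 32 < 73.5 ≤ 243 = 3⁵, so L = 3.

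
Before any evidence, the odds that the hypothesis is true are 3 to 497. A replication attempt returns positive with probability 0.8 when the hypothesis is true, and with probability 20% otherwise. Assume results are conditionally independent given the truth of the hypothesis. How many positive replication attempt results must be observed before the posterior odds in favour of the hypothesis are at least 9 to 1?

Prior odds = 3/497.
Likelihood ratio of a positive result = 0.8/0.2 = 4.
Target odds = 9.
Require 4ⁿ ≥ 9 ÷ (3/497) = 1491.
4⁵ = 1024 falls short of 1491 but 4⁶ = 4096 reaches it, so n = 6.

6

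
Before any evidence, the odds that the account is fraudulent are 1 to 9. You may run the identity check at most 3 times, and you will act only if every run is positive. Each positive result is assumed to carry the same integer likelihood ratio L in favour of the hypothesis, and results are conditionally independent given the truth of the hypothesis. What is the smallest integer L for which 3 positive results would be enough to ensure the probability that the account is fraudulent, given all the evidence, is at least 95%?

Prior odds = 1/9.
Target odds = 0.95/0.05 = 19.
Need L³ ≥ 19 ÷ (1/9) = 171.
5³ = 125 < 171 ≤ 216 = 6³, so L = 6.

6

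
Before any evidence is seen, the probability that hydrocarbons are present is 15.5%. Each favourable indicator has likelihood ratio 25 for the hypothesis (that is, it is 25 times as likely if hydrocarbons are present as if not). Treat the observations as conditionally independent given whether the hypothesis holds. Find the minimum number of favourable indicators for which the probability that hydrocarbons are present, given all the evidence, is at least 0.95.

2

Prior odds = 0.155/0.845 = 31/169.
Likelihood ratio per favourable indicator = 25.
Target posterior odds = 0.95/0.05 = 19.
Need (31/169) × 25ⁿ ≥ 19, i.e. 25ⁿ ≥ 3211/31.
25¹ = 25 falls short of 3211/31 but 25² = 625 reaches it, so n = 2.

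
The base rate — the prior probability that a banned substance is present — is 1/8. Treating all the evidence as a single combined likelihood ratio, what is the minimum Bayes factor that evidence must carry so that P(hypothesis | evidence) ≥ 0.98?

Prior odds = 0.125/0.875 = 1/7.
Target odds = 0.98/0.02 = 49.
Required Bayes factor = 49 ÷ (1/7) = 343.

343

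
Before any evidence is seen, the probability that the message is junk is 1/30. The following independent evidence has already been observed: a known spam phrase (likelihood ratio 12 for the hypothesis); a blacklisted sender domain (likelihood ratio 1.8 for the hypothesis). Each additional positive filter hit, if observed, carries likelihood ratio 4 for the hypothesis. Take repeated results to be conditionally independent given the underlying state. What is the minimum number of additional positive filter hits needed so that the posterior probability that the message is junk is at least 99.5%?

5

Prior odds = (1/30)/(29/30) = 1/29.
Combined Bayes factor of the evidence already in hand = 12 × 1.8 = 21.6.
Odds after that evidence = (1/29) × 21.6 = 108/145.
Target odds = 0.995/0.005 = 199.
Need 4ⁿ ≥ 199 ÷ (108/145) = 28855/108.
4⁴ = 256 falls short of 28855/108 but 4⁵ = 1024 reaches it, so n = 5.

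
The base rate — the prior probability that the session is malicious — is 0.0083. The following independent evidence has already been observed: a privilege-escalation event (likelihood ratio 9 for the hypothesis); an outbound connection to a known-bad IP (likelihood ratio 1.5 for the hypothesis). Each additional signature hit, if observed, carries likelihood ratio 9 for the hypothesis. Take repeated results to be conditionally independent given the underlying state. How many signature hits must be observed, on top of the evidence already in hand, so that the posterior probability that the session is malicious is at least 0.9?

Prior odds = 0.0083/0.9917 = 83/9917.
Combined Bayes factor of the evidence already in hand = 9 × 1.5 = 13.5.
Odds after that evidence = (83/9917) × 13.5 = 2241/19834.
Target odds = 0.9/0.1 = 9.
Need 9ⁿ ≥ 9 ÷ (2241/19834) = 19834/249.
9¹ = 9 falls short of 19834/249 but 9² = 81 reaches it, so n = 2.

2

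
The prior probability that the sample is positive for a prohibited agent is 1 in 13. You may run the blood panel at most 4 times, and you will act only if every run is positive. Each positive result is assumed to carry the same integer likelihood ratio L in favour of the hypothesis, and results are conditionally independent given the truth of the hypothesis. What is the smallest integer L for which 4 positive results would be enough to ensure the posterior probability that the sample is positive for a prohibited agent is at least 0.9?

4

Prior odds = (1/13)/(12/13) = 1/12.
Target odds = 0.9/0.1 = 9.
Need L⁴ ≥ 9 ÷ (1/12) = 108.
3⁴ = 81 < 108 ≤ 256 = 4⁴, so L = 4.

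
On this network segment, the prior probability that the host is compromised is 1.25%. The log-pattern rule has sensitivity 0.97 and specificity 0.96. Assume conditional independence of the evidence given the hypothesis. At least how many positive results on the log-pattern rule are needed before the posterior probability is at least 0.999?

Prior odds: 0.0125 ÷ 0.9875 = 1/79.
False-positive rate = 1 − 0.96 = 0.04; likelihood ratio of a positive = 0.97/0.04 = 24.25.
Target posterior odds = 0.999/0.001 = 999.
Need (1/79) × 24.25ⁿ ≥ 999, i.e. 24.25ⁿ ≥ 78921.
24.25³ = 912673/64 falls short of 78921 but 24.25⁴ = 88529281/256 reaches it, so n = 4.

4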